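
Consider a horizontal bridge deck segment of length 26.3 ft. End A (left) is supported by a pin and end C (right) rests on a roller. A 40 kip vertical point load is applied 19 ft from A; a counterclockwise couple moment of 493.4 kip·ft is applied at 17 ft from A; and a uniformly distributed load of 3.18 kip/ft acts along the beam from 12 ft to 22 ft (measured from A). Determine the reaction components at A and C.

Resultant of the distributed load: 3.18 × 10 = 31.8 kip at 17 ft from A.
Taking moments about A: C_y·26.3 − 40·19 + 493.4 − (3.18·10)·17 = 0 → C_y = 807.2/26.3 = 30.692 ≈ 30.69 kip.
ΣF_y = 0: A_y + 30.692 − 40 − 3.18·10 = 0 → A_y = 41.11 kip.
ΣF_x = 0: no horizontal applied forces, so A_x = 0.

A_x = 0, A_y = 41.11 kip, C_y = 30.69 kip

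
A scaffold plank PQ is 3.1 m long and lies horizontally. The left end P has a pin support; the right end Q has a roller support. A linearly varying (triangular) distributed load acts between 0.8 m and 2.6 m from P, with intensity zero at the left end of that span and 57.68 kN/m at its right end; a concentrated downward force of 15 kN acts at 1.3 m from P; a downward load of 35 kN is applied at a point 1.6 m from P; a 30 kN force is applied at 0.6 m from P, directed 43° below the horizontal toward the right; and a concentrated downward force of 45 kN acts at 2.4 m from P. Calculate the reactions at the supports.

Resultant of the triangular load: ½ × 57.68 × 1.8 = 51.912 kN, acting at 2 m from P (one-third of the span from the peak).
Moments about P: Q_y·3.1 − (½·57.68·1.8)·2 − 15·1.3 − 35·1.6 − 30·sin43°·0.6 − 45·2.4 = 0 → Q_y = 299.6/3.1 = 96.6452 ≈ 96.65 kN.
ΣF_y = 0: P_y + 96.6452 − ½·57.68·1.8 − 15 − 35 − 30·sin43° − 45 = 0 → P_y = 70.73 kN.
ΣF_x = 0: P_x + 30·cos43° = 0 → P_x = -21.94 kN.

P_x = -21.94 kN, P_y = 70.73 kN, Q_y = 96.65 kN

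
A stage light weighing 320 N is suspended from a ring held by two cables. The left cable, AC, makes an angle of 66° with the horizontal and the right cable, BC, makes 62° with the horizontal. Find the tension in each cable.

T_AC = 190.6 N, T_BC = 165.2 N

ΣF_x = 0: −T_AC·cos66° + T_BC·cos62° = 0 → T_BC = 0.866371·T_AC.
ΣF_y = 0: T_AC·sin66° + T_BC·sin62° = 320.
Substitute: T_AC·(0.913545 + 0.866371·0.882948) = 320 → T_AC = 190.646 ≈ 190.6 N.
Then T_BC = 0.866371 × 190.646 = 165.2 N.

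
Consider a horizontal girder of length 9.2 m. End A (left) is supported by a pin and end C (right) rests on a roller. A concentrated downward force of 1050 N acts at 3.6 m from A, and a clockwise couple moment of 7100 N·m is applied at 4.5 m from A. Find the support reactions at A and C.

Moments about A: C_y·9.2 − 1050·3.6 − 7100 = 0 → C_y = 10880/9.2 = 1182.61 ≈ 1183 N.
ΣF_y = 0: A_y + 1182.61 − 1050 = 0 → A_y = -132.6 N.
ΣF_x = 0: no horizontal applied forces, so A_x = 0.

A_x = 0, A_y = -132.6 N, C_y = 1183 N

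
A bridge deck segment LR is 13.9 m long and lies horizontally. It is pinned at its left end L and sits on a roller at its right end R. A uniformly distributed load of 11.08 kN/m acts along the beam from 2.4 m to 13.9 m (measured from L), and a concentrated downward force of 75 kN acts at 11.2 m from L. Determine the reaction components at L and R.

L_x = 0, L_y = 67.28 kN, R_y = 135.1 kN

Resultant of the distributed load: 11.08 × 11.5 = 127.42 kN at 8.15 m from L.
Moments about L: R_y·13.9 − (11.08·11.5)·8.15 − 75·11.2 = 0 → R_y = 1878.473/13.9 = 135.142 ≈ 135.1 kN.
ΣF_y = 0: L_y + 135.142 − 11.08·11.5 − 75 = 0 → L_y = 67.28 kN.
ΣF_x = 0: no horizontal applied forces, so L_x = 0.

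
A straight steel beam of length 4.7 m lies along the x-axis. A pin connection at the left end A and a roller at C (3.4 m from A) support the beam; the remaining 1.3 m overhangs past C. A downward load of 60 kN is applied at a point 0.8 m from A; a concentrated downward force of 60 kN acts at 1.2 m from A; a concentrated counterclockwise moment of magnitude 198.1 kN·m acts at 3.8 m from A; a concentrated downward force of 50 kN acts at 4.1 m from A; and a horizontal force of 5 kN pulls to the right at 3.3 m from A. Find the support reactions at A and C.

ΣM about A: C_y·3.4 − 60·0.8 − 60·1.2 + 198.1 − 50·4.1 = 0 → C_y = 126.9/3.4 = 37.3235 ≈ 37.32 kN.
ΣF_y = 0: A_y + 37.3235 − 60 − 60 − 50 = 0 → A_y = 132.7 kN.
ΣF_x = 0: A_x + 5 = 0 → A_x = -5.000 kN.

A_x = -5.000 kN, A_y = 132.7 kN, C_y = 37.32 kN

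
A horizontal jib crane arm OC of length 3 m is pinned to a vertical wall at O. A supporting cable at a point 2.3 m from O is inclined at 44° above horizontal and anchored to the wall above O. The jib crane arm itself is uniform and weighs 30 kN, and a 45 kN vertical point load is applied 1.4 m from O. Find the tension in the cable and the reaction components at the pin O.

T = 67.60 kN, O_x = 48.62 kN, O_y = 28.04 kN

ΣM about O: T·sin44°·2.3 − 30·1.5 − 45·1.4 = 0 → T = 108/(2.3·0.694658) = 67.5966 ≈ 67.60 kN.
ΣF_x = 0: O_x − T·cos44° = 0 → O_x = 67.5966 × 0.71934 = 48.62 kN.
ΣF_y = 0: O_y + T·sin44° − 30 − 45 = 0 → O_y = 75 − 67.5966 × 0.694658 = 28.04 kN.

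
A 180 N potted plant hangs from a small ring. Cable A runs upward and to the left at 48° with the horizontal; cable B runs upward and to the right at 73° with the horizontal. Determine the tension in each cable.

T_A = 61.40 N, T_B = 140.5 N

ΣF_x = 0: −T_A·cos48° + T_B·cos73° = 0 → T_B = 2.28863·T_A.
ΣF_y = 0: T_A·sin48° + T_B·sin73° = 180.
Substitute: T_A·(0.743145 + 2.28863·0.956305) = 180 → T_A = 61.3963 ≈ 61.40 N.
Then T_B = 2.28863 × 61.3963 = 140.5 N.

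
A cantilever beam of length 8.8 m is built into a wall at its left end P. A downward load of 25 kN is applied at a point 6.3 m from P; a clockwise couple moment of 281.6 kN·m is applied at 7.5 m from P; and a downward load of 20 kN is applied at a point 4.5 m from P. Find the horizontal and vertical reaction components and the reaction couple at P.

ΣF_x = 0: P_x = 0.
ΣF_y = 0: P_y − 25 − 20 = 0 → P_y = 45.00 kN.
ΣM about P: M_P − 25·6.3 − 281.6 − 20·4.5 = 0 → M_P = 529.1 kN·m.

P_x = 0, P_y = 45.00 kN, M_P = 529.1 kN·m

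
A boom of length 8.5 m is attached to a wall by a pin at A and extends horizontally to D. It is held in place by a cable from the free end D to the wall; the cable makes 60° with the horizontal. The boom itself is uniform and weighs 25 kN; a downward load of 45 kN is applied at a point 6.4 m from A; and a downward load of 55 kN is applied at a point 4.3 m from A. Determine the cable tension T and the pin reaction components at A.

T = 85.69 kN, A_x = 42.84 kN, A_y = 50.79 kN

ΣM about A: T·sin60°·8.5 − 25·4.25 − 45·6.4 − 55·4.3 = 0 → T = 630.75/(8.5·0.866025) = 85.6856 ≈ 85.69 kN.
ΣF_x = 0: A_x − T·cos60° = 0 → A_x = 85.6856 × 0.5 = 42.84 kN.
ΣF_y = 0: A_y + T·sin60° − 25 − 45 − 55 = 0 → A_y = 125 − 85.6856 × 0.866025 = 50.79 kN.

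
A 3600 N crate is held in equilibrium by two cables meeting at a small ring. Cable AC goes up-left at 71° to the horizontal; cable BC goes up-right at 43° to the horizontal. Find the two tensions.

T_AC = 2882 N, T_BC = 1283 N

ΣF_x = 0: −T_AC·cos71° + T_BC·cos43° = 0 → T_BC = 0.445158·T_AC.
ΣF_y = 0: T_AC·sin71° + T_BC·sin43° = 3600.
Substitute: T_AC·(0.945519 + 0.445158·0.681998) = 3600 → T_AC = 2882.04 ≈ 2882 N.
Then T_BC = 0.445158 × 2882.04 = 1283 N.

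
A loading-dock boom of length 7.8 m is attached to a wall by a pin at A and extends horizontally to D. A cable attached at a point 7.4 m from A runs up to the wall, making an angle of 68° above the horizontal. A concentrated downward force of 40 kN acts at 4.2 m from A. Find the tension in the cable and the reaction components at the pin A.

T = 24.49 kN, A_x = 9.172 kN, A_y = 17.30 kN

ΣM about A: T·sin68°·7.4 − 40·4.2 = 0 → T = 168/(7.4·0.927184) = 24.4856 ≈ 24.49 kN.
ΣF_x = 0: A_x − T·cos68° = 0 → A_x = 24.4856 × 0.374607 = 9.172 kN.
ΣF_y = 0: A_y + T·sin68° − 40 = 0 → A_y = 40 − 24.4856 × 0.927184 = 17.30 kN.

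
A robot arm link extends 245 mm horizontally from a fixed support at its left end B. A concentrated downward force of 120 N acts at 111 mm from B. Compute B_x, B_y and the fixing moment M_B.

B_x = 0, B_y = 120.0 N, M_B = 13320 N·mm

ΣF_x = 0: B_x = 0.
ΣF_y = 0: B_y − 120 = 0 → B_y = 120.0 N.
ΣM about B: M_B − 120·111 = 0 → M_B = 13320 N·mm.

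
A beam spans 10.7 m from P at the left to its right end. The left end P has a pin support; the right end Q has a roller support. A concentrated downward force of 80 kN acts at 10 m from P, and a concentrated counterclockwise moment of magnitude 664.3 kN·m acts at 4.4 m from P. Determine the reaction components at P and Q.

Moments about P: Q_y·10.7 − 80·10 + 664.3 = 0 → Q_y = 135.7/10.7 = 12.6822 ≈ 12.68 kN.
ΣF_y = 0: P_y + 12.6822 − 80 = 0 → P_y = 67.32 kN.
ΣF_x = 0: no horizontal applied forces, so P_x = 0.

P_x = 0, P_y = 67.32 kN, Q_y = 12.68 kN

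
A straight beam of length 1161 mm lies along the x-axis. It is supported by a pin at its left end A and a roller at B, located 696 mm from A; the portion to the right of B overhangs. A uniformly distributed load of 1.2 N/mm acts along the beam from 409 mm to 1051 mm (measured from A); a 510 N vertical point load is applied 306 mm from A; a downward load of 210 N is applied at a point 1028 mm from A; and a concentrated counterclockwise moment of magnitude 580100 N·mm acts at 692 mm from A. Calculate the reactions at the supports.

Resultant of the distributed load: 1.2 × 642 = 770.4 N at 730 mm from A.
ΣM about A: B_y·696 − (1.2·642)·730 − 510·306 − 210·1028 + 580100 = 0 → B_y = 354232/696 = 508.954 ≈ 509.0 N.
ΣF_y = 0: A_y + 508.954 − 1.2·642 − 510 − 210 = 0 → A_y = 981.4 N.
ΣF_x = 0: no horizontal applied forces, so A_x = 0.

A_x = 0, A_y = 981.4 N, B_y = 509.0 N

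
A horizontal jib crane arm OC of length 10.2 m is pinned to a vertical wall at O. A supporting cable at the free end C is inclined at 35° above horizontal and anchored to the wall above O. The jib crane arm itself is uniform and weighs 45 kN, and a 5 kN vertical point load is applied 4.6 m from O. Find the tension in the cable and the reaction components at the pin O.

T = 43.16 kN, O_x = 35.35 kN, O_y = 25.25 kN

ΣM about O: T·sin35°·10.2 − 45·5.1 − 5·4.6 = 0 → T = 252.5/(10.2·0.573576) = 43.1589 ≈ 43.16 kN.
ΣF_x = 0: O_x − T·cos35° = 0 → O_x = 43.1589 × 0.819152 = 35.35 kN.
ΣF_y = 0: O_y + T·sin35° − 45 − 5 = 0 → O_y = 50 − 43.1589 × 0.573576 = 25.25 kN.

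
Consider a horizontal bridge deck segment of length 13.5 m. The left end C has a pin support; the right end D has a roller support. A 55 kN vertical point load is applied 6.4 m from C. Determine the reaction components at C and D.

C_x = 0, C_y = 28.93 kN, D_y = 26.07 kN

Moments about C: D_y·13.5 − 55·6.4 = 0 → D_y = 352/13.5 = 26.0741 ≈ 26.07 kN.
ΣF_y = 0: C_y + 26.0741 − 55 = 0 → C_y = 28.93 kN.
ΣF_x = 0: no horizontal applied forces, so C_x = 0.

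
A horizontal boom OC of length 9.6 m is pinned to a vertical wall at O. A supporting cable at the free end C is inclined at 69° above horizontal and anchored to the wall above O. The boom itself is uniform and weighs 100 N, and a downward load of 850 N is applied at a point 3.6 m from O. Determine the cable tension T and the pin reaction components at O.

T = 395.0 N, O_x = 141.5 N, O_y = 581.2 N

ΣM about O: T·sin69°·9.6 − 100·4.8 − 850·3.6 = 0 → T = 3540/(9.6·0.93358) = 394.985 ≈ 395.0 N.
ΣF_x = 0: O_x − T·cos69° = 0 → O_x = 394.985 × 0.358368 = 141.5 N.
ΣF_y = 0: O_y + T·sin69° − 100 − 850 = 0 → O_y = 950 − 394.985 × 0.93358 = 581.2 N.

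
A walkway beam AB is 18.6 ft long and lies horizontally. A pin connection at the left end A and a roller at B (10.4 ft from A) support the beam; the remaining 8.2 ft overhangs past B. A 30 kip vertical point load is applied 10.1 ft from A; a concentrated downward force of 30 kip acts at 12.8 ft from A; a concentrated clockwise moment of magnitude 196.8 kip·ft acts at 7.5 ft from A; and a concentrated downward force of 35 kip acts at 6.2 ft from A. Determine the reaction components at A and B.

A_x = 0, A_y = -10.85 kip, B_y = 105.8 kip

ΣM about A: B_y·10.4 − 30·10.1 − 30·12.8 − 196.8 − 35·6.2 = 0 → B_y = 1100.8/10.4 = 105.846 ≈ 105.8 kip.
ΣF_y = 0: A_y + 105.846 − 30 − 30 − 35 = 0 → A_y = -10.85 kip.
ΣF_x = 0: no horizontal applied forces, so A_x = 0.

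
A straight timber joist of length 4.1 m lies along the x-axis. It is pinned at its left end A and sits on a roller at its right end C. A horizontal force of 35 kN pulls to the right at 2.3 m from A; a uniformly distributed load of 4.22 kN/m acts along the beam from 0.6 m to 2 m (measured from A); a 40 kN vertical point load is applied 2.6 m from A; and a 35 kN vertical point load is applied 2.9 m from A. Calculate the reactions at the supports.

A_x = -35.00 kN, A_y = 28.91 kN, C_y = 52.00 kN

Resultant of the distributed load: 4.22 × 1.4 = 5.908 kN at 1.3 m from A.
Moments about A: C_y·4.1 − (4.22·1.4)·1.3 − 40·2.6 − 35·2.9 = 0 → C_y = 213.1804/4.1 = 51.9952 ≈ 52.00 kN.
ΣF_y = 0: A_y + 51.9952 − 4.22·1.4 − 40 − 35 = 0 → A_y = 28.91 kN.
ΣF_x = 0: A_x + 35 = 0 → A_x = -35.00 kN.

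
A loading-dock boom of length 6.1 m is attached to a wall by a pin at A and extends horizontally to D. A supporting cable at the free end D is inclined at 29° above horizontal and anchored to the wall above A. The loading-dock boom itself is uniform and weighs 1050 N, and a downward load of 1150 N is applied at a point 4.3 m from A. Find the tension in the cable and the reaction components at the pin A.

T = 2755 N, A_x = 2410 N, A_y = 864.3 N

ΣM about A: T·sin29°·6.1 − 1050·3.05 − 1150·4.3 = 0 → T = 8147.5/(6.1·0.48481) = 2755.01 ≈ 2755 N.
ΣF_x = 0: A_x − T·cos29° = 0 → A_x = 2755.01 × 0.87462 = 2410 N.
ΣF_y = 0: A_y + T·sin29° − 1050 − 1150 = 0 → A_y = 2200 − 2755.01 × 0.48481 = 864.3 N.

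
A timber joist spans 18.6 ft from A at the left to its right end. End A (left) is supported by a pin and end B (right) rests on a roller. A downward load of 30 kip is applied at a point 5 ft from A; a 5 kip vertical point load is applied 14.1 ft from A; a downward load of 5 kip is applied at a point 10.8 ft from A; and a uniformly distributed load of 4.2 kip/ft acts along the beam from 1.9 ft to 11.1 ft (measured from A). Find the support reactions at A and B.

Resultant of the distributed load: 4.2 × 9.2 = 38.64 kip at 6.5 ft from A.
ΣM about A: B_y·18.6 − 30·5 − 5·14.1 − 5·10.8 − (4.2·9.2)·6.5 = 0 → B_y = 525.66/18.6 = 28.2613 ≈ 28.26 kip.
ΣF_y = 0: A_y + 28.2613 − 30 − 5 − 5 − 4.2·9.2 = 0 → A_y = 50.38 kip.
ΣF_x = 0: no horizontal applied forces, so A_x = 0.

A_x = 0, A_y = 50.38 kip, B_y = 28.26 kip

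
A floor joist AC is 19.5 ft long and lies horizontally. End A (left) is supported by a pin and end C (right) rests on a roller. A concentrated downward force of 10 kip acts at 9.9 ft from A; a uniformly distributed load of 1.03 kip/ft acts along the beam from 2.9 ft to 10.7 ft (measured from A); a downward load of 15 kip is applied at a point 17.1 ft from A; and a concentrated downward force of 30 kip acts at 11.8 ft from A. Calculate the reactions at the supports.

Resultant of the distributed load: 1.03 × 7.8 = 8.034 kip at 6.8 ft from A.
Taking moments about A: C_y·19.5 − 10·9.9 − (1.03·7.8)·6.8 − 15·17.1 − 30·11.8 = 0 → C_y = 764.1312/19.5 = 39.1862 ≈ 39.19 kip.
ΣF_y = 0: A_y + 39.1862 − 10 − 1.03·7.8 − 15 − 30 = 0 → A_y = 23.85 kip.
ΣF_x = 0: no horizontal applied forces, so A_x = 0.

A_x = 0, A_y = 23.85 kip, C_y = 39.19 kip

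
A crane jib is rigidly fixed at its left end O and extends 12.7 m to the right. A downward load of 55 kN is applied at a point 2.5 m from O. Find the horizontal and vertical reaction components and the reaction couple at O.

ΣF_x = 0: O_x = 0.
ΣF_y = 0: O_y − 55 = 0 → O_y = 55.00 kN.
ΣM about O: M_O − 55·2.5 = 0 → M_O = 137.5 kN·m.

O_x = 0, O_y = 55.00 kN, M_O = 137.5 kN·m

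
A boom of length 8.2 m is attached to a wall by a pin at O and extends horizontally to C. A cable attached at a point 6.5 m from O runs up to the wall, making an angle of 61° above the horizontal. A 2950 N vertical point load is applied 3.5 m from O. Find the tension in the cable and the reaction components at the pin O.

T = 1816 N, O_x = 880.5 N, O_y = 1362 N

ΣM about O: T·sin61°·6.5 − 2950·3.5 = 0 → T = 10325/(6.5·0.87462) = 1816.17 ≈ 1816 N.
ΣF_x = 0: O_x − T·cos61° = 0 → O_x = 1816.17 × 0.48481 = 880.5 N.
ΣF_y = 0: O_y + T·sin61° − 2950 = 0 → O_y = 2950 − 1816.17 × 0.87462 = 1362 N.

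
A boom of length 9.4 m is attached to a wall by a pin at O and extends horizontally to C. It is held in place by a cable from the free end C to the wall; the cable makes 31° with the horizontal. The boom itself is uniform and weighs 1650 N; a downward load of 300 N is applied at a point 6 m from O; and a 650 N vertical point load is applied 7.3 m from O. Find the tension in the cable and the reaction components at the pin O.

T = 2954 N, O_x = 2532 N, O_y = 1079 N

ΣM about O: T·sin31°·9.4 − 1650·4.7 − 300·6 − 650·7.3 = 0 → T = 14300/(9.4·0.515038) = 2953.72 ≈ 2954 N.
ΣF_x = 0: O_x − T·cos31° = 0 → O_x = 2953.72 × 0.857167 = 2532 N.
ΣF_y = 0: O_y + T·sin31° − 1650 − 300 − 650 = 0 → O_y = 2600 − 2953.72 × 0.515038 = 1079 N.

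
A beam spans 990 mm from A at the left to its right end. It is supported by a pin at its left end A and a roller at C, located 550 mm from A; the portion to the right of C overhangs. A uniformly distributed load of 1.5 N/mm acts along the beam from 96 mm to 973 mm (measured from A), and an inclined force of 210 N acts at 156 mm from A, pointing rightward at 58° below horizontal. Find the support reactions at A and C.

A_x = -111.3 N, A_y = 164.7 N, C_y = 1329 N

Resultant of the distributed load: 1.5 × 877 = 1315.5 N at 534.5 mm from A.
Moments about A: C_y·550 − (1.5·877)·534.5 − 210·sin58°·156 = 0 → C_y = 730917/550 = 1328.94 ≈ 1329 N.
ΣF_y = 0: A_y + 1328.94 − 1.5·877 − 210·sin58° = 0 → A_y = 164.7 N.
ΣF_x = 0: A_x + 210·cos58° = 0 → A_x = -111.3 N.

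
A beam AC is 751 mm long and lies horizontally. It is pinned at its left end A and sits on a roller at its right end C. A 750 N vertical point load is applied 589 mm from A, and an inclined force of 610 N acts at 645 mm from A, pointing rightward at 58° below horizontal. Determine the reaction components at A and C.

A_x = -323.3 N, A_y = 234.8 N, C_y = 1033 N

Moments about A: C_y·751 − 750·589 − 610·sin58°·645 = 0 → C_y = 775415/751 = 1032.51 ≈ 1033 N.
ΣF_y = 0: A_y + 1032.51 − 750 − 610·sin58° = 0 → A_y = 234.8 N.
ΣF_x = 0: A_x + 610·cos58° = 0 → A_x = -323.3 N.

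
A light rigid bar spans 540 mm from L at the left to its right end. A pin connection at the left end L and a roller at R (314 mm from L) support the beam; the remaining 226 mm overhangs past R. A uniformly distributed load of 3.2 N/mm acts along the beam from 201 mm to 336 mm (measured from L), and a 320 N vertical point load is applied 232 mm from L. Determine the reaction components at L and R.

Resultant of the distributed load: 3.2 × 135 = 432 N at 268.5 mm from L.
Taking moments about L: R_y·314 − (3.2·135)·268.5 − 320·232 = 0 → R_y = 190232/314 = 605.834 ≈ 605.8 N.
ΣF_y = 0: L_y + 605.834 − 3.2·135 − 320 = 0 → L_y = 146.2 N.
ΣF_x = 0: no horizontal applied forces, so L_x = 0.

L_x = 0, L_y = 146.2 N, R_y = 605.8 N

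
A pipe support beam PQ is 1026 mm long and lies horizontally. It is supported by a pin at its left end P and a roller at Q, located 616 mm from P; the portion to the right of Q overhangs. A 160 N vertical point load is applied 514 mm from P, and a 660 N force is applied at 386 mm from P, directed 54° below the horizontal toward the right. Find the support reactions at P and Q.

ΣM about P: Q_y·616 − 160·514 − 660·sin54°·386 = 0 → Q_y = 288345/616 = 468.093 ≈ 468.1 N.
ΣF_y = 0: P_y + 468.093 − 160 − 660·sin54° = 0 → P_y = 225.9 N.
ΣF_x = 0: P_x + 660·cos54° = 0 → P_x = -387.9 N.

P_x = -387.9 N, P_y = 225.9 N, Q_y = 468.1 N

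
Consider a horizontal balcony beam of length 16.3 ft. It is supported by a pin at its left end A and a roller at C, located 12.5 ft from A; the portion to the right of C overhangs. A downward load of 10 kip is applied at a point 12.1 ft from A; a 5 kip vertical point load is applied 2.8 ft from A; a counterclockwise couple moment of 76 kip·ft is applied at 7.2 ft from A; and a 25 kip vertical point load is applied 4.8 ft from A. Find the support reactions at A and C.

A_x = 0, A_y = 25.68 kip, C_y = 14.32 kip

Taking moments about A: C_y·12.5 − 10·12.1 − 5·2.8 + 76 − 25·4.8 = 0 → C_y = 179/12.5 = 14.32 kip.
ΣF_y = 0: A_y + 14.32 − 10 − 5 − 25 = 0 → A_y = 25.68 kip.
ΣF_x = 0: no horizontal applied forces, so A_x = 0.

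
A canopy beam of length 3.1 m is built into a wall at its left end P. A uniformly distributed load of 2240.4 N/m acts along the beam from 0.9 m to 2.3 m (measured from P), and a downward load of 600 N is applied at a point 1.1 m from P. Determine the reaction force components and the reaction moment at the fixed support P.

P_x = 0, P_y = 3737 N, M_P = 5678 N·m

Resultant of the distributed load: 2240.4 × 1.4 = 3136.56 N at 1.6 m from P.
ΣF_x = 0: P_x = 0.
ΣF_y = 0: P_y − 2240.4·1.4 − 600 = 0 → P_y = 3737 N.
ΣM about P: M_P − (2240.4·1.4)·1.6 − 600·1.1 = 0 → M_P = 5678 N·m.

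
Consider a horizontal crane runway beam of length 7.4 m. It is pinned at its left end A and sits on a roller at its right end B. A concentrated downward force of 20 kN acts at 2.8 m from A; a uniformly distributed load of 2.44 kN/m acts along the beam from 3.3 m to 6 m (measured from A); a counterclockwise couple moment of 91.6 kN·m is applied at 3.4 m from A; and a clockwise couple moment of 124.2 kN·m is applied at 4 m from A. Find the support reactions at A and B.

Resultant of the distributed load: 2.44 × 2.7 = 6.588 kN at 4.65 m from A.
ΣM about A: B_y·7.4 − 20·2.8 − (2.44·2.7)·4.65 + 91.6 − 124.2 = 0 → B_y = 119.2342/7.4 = 16.1127 ≈ 16.11 kN.
ΣF_y = 0: A_y + 16.1127 − 20 − 2.44·2.7 = 0 → A_y = 10.48 kN.
ΣF_x = 0: no horizontal applied forces, so A_x = 0.

A_x = 0, A_y = 10.48 kN, B_y = 16.11 kN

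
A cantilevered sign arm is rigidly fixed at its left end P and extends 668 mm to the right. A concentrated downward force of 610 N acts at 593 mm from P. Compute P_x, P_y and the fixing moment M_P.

P_x = 0, P_y = 610.0 N, M_P = 361700 N·mm

ΣF_x = 0: P_x = 0.
ΣF_y = 0: P_y − 610 = 0 → P_y = 610.0 N.
ΣM about P: M_P − 610·593 = 0 → M_P = 361700 N·mm.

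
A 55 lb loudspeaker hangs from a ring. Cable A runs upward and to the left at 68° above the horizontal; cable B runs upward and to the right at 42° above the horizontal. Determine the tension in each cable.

T_A = 43.50 lb, T_B = 21.93 lb

ΣF_x = 0: −T_A·cos68° + T_B·cos42° = 0 → T_B = 0.504083·T_A.
ΣF_y = 0: T_A·sin68° + T_B·sin42° = 55.
Substitute: T_A·(0.927184 + 0.504083·0.669131) = 55 → T_A = 43.4961 ≈ 43.50 lb.
Then T_B = 0.504083 × 43.4961 = 21.93 lb.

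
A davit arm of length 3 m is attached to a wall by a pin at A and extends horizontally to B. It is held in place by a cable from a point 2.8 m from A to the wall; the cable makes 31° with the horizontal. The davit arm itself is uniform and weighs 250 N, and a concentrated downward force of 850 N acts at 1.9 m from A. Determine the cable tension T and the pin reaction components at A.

T = 1380 N, A_x = 1183 N, A_y = 389.3 N

ΣM about A: T·sin31°·2.8 − 250·1.5 − 850·1.9 = 0 → T = 1990/(2.8·0.515038) = 1379.93 ≈ 1380 N.
ΣF_x = 0: A_x − T·cos31° = 0 → A_x = 1379.93 × 0.857167 = 1183 N.
ΣF_y = 0: A_y + T·sin31° − 250 − 850 = 0 → A_y = 1100 − 1379.93 × 0.515038 = 389.3 N.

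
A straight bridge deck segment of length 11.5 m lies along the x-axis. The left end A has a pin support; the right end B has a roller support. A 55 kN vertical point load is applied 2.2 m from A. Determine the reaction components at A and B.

Taking moments about A: B_y·11.5 − 55·2.2 = 0 → B_y = 121/11.5 = 10.5217 ≈ 10.52 kN.
ΣF_y = 0: A_y + 10.5217 − 55 = 0 → A_y = 44.48 kN.
ΣF_x = 0: no horizontal applied forces, so A_x = 0.

A_x = 0, A_y = 44.48 kN, B_y = 10.52 kN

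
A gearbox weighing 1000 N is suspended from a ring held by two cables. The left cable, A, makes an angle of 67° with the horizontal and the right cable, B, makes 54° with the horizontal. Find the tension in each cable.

ΣF_x = 0: −T_A·cos67° + T_B·cos54° = 0 → T_B = 0.664752·T_A.
ΣF_y = 0: T_A·sin67° + T_B·sin54° = 1000.
Substitute: T_A·(0.920505 + 0.664752·0.809017) = 1000 → T_A = 685.73 ≈ 685.7 N.
Then T_B = 0.664752 × 685.73 = 455.8 N.

T_A = 685.7 N, T_B = 455.8 N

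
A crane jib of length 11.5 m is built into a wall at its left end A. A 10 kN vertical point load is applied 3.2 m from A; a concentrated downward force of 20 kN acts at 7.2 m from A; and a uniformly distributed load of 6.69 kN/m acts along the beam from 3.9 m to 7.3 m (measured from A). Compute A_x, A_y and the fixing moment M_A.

Resultant of the distributed load: 6.69 × 3.4 = 22.746 kN at 5.6 m from A.
ΣF_x = 0: A_x = 0.
ΣF_y = 0: A_y − 10 − 20 − 6.69·3.4 = 0 → A_y = 52.75 kN.
ΣM about A: M_A − 10·3.2 − 20·7.2 − (6.69·3.4)·5.6 = 0 → M_A = 303.4 kN·m.

A_x = 0, A_y = 52.75 kN, M_A = 303.4 kN·m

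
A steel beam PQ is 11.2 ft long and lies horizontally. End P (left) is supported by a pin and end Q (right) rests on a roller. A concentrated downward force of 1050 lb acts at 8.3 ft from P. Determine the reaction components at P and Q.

Taking moments about P: Q_y·11.2 − 1050·8.3 = 0 → Q_y = 8715/11.2 = 778.125 ≈ 778.1 lb.
ΣF_y = 0: P_y + 778.125 − 1050 = 0 → P_y = 271.9 lb.
ΣF_x = 0: no horizontal applied forces, so P_x = 0.

P_x = 0, P_y = 271.9 lb, Q_y = 778.1 lb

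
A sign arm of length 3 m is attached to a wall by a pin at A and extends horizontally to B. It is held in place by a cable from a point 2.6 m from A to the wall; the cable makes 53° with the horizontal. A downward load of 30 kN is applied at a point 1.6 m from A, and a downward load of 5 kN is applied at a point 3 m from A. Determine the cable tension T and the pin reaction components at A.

T = 30.34 kN, A_x = 18.26 kN, A_y = 10.77 kN

ΣM about A: T·sin53°·2.6 − 30·1.6 − 5·3 = 0 → T = 63/(2.6·0.798636) = 30.3402 ≈ 30.34 kN.
ΣF_x = 0: A_x − T·cos53° = 0 → A_x = 30.3402 × 0.601815 = 18.26 kN.
ΣF_y = 0: A_y + T·sin53° − 30 − 5 = 0 → A_y = 35 − 30.3402 × 0.798636 = 10.77 kN.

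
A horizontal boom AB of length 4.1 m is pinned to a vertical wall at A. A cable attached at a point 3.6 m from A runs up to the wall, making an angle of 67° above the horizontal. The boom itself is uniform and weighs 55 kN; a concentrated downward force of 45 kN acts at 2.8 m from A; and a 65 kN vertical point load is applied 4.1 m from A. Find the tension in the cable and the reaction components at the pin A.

T = 152.5 kN, A_x = 59.57 kN, A_y = 24.65 kN

ΣM about A: T·sin67°·3.6 − 55·2.05 − 45·2.8 − 65·4.1 = 0 → T = 505.25/(3.6·0.920505) = 152.468 ≈ 152.5 kN.
ΣF_x = 0: A_x − T·cos67° = 0 → A_x = 152.468 × 0.390731 = 59.57 kN.
ΣF_y = 0: A_y + T·sin67° − 55 − 45 − 65 = 0 → A_y = 165 − 152.468 × 0.920505 = 24.65 kN.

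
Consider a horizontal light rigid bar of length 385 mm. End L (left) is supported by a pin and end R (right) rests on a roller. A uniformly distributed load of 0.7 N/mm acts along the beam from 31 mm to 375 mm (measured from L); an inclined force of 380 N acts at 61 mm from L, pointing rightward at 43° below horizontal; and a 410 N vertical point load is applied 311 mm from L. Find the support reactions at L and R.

Resultant of the distributed load: 0.7 × 344 = 240.8 N at 203 mm from L.
Taking moments about L: R_y·385 − (0.7·344)·203 − 380·sin43°·61 − 410·311 = 0 → R_y = 192201/385 = 499.223 ≈ 499.2 N.
ΣF_y = 0: L_y + 499.223 − 0.7·344 − 380·sin43° − 410 = 0 → L_y = 410.7 N.
ΣF_x = 0: L_x + 380·cos43° = 0 → L_x = -277.9 N.

L_x = -277.9 N, L_y = 410.7 N, R_y = 499.2 N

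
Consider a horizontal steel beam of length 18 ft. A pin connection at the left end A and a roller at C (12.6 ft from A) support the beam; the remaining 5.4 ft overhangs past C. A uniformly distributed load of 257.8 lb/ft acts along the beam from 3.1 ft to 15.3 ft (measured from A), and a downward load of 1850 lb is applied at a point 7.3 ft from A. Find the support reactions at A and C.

A_x = 0, A_y = 1627 lb, C_y = 3368 lb

Resultant of the distributed load: 257.8 × 12.2 = 3145.16 lb at 9.2 ft from A.
Moments about A: C_y·12.6 − (257.8·12.2)·9.2 − 1850·7.3 = 0 → C_y = 42440.472/12.6 = 3368.29 ≈ 3368 lb.
ΣF_y = 0: A_y + 3368.29 − 257.8·12.2 − 1850 = 0 → A_y = 1627 lb.
ΣF_x = 0: no horizontal applied forces, so A_x = 0.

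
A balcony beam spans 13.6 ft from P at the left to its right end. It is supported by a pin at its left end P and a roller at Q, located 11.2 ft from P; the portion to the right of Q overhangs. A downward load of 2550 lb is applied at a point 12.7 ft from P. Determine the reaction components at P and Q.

Moments about P: Q_y·11.2 − 2550·12.7 = 0 → Q_y = 32385/11.2 = 2891.52 ≈ 2892 lb.
ΣF_y = 0: P_y + 2891.52 − 2550 = 0 → P_y = -341.5 lb.
ΣF_x = 0: no horizontal applied forces, so P_x = 0.

P_x = 0, P_y = -341.5 lb, Q_y = 2892 lb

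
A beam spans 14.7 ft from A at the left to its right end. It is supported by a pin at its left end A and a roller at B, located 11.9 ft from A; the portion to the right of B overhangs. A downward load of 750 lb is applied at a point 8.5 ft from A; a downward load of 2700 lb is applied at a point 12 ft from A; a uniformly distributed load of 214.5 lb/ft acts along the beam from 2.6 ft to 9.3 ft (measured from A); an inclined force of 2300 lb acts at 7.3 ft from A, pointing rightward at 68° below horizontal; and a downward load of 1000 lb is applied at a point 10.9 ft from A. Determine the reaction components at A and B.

Resultant of the distributed load: 214.5 × 6.7 = 1437.15 lb at 5.95 ft from A.
Moments about A: B_y·11.9 − 750·8.5 − 2700·12 − (214.5·6.7)·5.95 − 2300·sin68°·7.3 − 1000·10.9 = 0 → B_y = 73793.5/11.9 = 6201.13 ≈ 6201 lb.
ΣF_y = 0: A_y + 6201.13 − 750 − 2700 − 214.5·6.7 − 2300·sin68° − 1000 = 0 → A_y = 1819 lb.
ΣF_x = 0: A_x + 2300·cos68° = 0 → A_x = -861.6 lb.

A_x = -861.6 lb, A_y = 1819 lb, B_y = 6201 lb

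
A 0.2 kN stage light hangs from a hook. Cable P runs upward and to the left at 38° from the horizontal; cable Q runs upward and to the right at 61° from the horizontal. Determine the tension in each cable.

ΣF_x = 0: −T_P·cos38° + T_Q·cos61° = 0 → T_Q = 1.6254·T_P.
ΣF_y = 0: T_P·sin38° + T_Q·sin61° = 0.2.
Substitute: T_P·(0.615661 + 1.6254·0.87462) = 0.2 → T_P = 0.0981707 ≈ 0.09817 kN.
Then T_Q = 1.6254 × 0.0981707 = 0.1596 kN.

T_P = 0.09817 kN, T_Q = 0.1596 kN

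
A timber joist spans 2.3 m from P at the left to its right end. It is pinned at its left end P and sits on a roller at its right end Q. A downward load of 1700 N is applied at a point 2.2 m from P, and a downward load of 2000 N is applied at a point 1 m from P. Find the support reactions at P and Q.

ΣM about P: Q_y·2.3 − 1700·2.2 − 2000·1 = 0 → Q_y = 5740/2.3 = 2495.65 ≈ 2496 N.
ΣF_y = 0: P_y + 2495.65 − 1700 − 2000 = 0 → P_y = 1204 N.
ΣF_x = 0: no horizontal applied forces, so P_x = 0.

P_x = 0, P_y = 1204 N, Q_y = 2496 N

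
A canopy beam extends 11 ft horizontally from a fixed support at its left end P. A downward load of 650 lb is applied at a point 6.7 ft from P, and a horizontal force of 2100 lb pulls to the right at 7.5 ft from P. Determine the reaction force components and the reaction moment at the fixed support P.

P_x = -2100 lb, P_y = 650.0 lb, M_P = 4355 lb·ft

ΣF_x = 0: P_x + 2100 = 0 → P_x = -2100 lb.
ΣF_y = 0: P_y − 650 = 0 → P_y = 650.0 lb.
ΣM about P: M_P − 650·6.7 = 0 → M_P = 4355 lb·ft.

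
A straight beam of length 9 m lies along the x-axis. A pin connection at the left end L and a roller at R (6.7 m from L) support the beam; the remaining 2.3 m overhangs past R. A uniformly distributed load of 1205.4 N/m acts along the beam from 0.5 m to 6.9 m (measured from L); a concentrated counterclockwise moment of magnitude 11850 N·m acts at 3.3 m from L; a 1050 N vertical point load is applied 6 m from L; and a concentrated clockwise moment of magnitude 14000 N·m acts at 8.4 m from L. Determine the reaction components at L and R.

L_x = 0, L_y = 3243 N, R_y = 5521 N

Resultant of the distributed load: 1205.4 × 6.4 = 7714.56 N at 3.7 m from L.
ΣM about L: R_y·6.7 − (1205.4·6.4)·3.7 + 11850 − 1050·6 − 14000 = 0 → R_y = 36993.872/6.7 = 5521.47 ≈ 5521 N.
ΣF_y = 0: L_y + 5521.47 − 1205.4·6.4 − 1050 = 0 → L_y = 3243 N.
ΣF_x = 0: no horizontal applied forces, so L_x = 0.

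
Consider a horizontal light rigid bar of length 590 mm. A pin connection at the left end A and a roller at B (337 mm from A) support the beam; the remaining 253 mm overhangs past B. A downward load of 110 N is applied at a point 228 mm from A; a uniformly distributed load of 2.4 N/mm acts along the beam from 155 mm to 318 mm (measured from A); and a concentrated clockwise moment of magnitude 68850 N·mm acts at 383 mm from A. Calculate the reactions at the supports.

A_x = 0, A_y = -52.06 N, B_y = 553.3 N

Resultant of the distributed load: 2.4 × 163 = 391.2 N at 236.5 mm from A.
Taking moments about A: B_y·337 − 110·228 − (2.4·163)·236.5 − 68850 = 0 → B_y = 186448.8/337 = 553.261 ≈ 553.3 N.
ΣF_y = 0: A_y + 553.261 − 110 − 2.4·163 = 0 → A_y = -52.06 N.
ΣF_x = 0: no horizontal applied forces, so A_x = 0.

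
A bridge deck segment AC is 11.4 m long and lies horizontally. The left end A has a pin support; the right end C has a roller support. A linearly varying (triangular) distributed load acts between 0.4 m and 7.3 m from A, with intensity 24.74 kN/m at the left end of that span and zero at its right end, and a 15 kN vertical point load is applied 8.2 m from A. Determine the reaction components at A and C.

A_x = 0, A_y = 69.35 kN, C_y = 31.00 kN

Resultant of the triangular load: ½ × 24.74 × 6.9 = 85.353 kN, acting at 2.7 m from A (one-third of the span from the peak).
Taking moments about A: C_y·11.4 − (½·24.74·6.9)·2.7 − 15·8.2 = 0 → C_y = 353.4531/11.4 = 31.0047 ≈ 31.00 kN.
ΣF_y = 0: A_y + 31.0047 − ½·24.74·6.9 − 15 = 0 → A_y = 69.35 kN.
ΣF_x = 0: no horizontal applied forces, so A_x = 0.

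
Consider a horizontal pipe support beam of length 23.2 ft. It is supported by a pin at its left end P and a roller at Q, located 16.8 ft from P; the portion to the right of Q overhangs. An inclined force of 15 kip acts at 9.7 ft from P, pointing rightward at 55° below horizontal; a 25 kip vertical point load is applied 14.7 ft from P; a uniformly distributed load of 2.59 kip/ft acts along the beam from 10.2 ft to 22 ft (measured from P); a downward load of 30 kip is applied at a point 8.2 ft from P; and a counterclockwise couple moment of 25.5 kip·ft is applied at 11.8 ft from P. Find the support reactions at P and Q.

Resultant of the distributed load: 2.59 × 11.8 = 30.562 kip at 16.1 ft from P.
ΣM about P: Q_y·16.8 − 15·sin55°·9.7 − 25·14.7 − (2.59·11.8)·16.1 − 30·8.2 + 25.5 = 0 → Q_y = 1199.23/16.8 = 71.3827 ≈ 71.38 kip.
ΣF_y = 0: P_y + 71.3827 − 15·sin55° − 25 − 2.59·11.8 − 30 = 0 → P_y = 26.47 kip.
ΣF_x = 0: P_x + 15·cos55° = 0 → P_x = -8.604 kip.

P_x = -8.604 kip, P_y = 26.47 kip, Q_y = 71.38 kip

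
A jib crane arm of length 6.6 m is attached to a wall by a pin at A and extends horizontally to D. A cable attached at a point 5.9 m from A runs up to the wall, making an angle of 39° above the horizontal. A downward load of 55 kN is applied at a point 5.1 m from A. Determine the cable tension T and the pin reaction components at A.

T = 75.55 kN, A_x = 58.71 kN, A_y = 7.458 kN

ΣM about A: T·sin39°·5.9 − 55·5.1 = 0 → T = 280.5/(5.9·0.62932) = 75.5456 ≈ 75.55 kN.
ΣF_x = 0: A_x − T·cos39° = 0 → A_x = 75.5456 × 0.777146 = 58.71 kN.
ΣF_y = 0: A_y + T·sin39° − 55 = 0 → A_y = 55 − 75.5456 × 0.62932 = 7.458 kN.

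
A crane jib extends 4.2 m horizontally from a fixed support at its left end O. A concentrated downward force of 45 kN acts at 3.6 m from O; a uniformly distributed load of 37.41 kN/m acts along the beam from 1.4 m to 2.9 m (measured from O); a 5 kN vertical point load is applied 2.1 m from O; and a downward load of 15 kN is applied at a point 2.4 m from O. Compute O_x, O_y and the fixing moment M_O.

O_x = 0, O_y = 121.1 kN, M_O = 329.1 kN·m

Resultant of the distributed load: 37.41 × 1.5 = 56.115 kN at 2.15 m from O.
ΣF_x = 0: O_x = 0.
ΣF_y = 0: O_y − 45 − 37.41·1.5 − 5 − 15 = 0 → O_y = 121.1 kN.
ΣM about O: M_O − 45·3.6 − (37.41·1.5)·2.15 − 5·2.1 − 15·2.4 = 0 → M_O = 329.1 kN·m.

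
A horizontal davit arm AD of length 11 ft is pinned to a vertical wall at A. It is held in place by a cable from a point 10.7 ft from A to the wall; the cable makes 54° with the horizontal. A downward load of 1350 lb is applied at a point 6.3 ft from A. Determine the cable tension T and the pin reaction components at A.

ΣM about A: T·sin54°·10.7 − 1350·6.3 = 0 → T = 8505/(10.7·0.809017) = 982.501 ≈ 982.5 lb.
ΣF_x = 0: A_x − T·cos54° = 0 → A_x = 982.501 × 0.587785 = 577.5 lb.
ΣF_y = 0: A_y + T·sin54° − 1350 = 0 → A_y = 1350 − 982.501 × 0.809017 = 555.1 lb.

T = 982.5 lb, A_x = 577.5 lb, A_y = 555.1 lb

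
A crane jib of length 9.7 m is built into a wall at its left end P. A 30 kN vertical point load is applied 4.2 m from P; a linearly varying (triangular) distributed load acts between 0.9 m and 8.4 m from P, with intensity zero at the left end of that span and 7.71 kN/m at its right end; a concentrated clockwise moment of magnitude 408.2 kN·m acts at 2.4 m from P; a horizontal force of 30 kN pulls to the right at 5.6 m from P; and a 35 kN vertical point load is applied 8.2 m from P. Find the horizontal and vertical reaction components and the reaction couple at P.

P_x = -30.00 kN, P_y = 93.91 kN, M_P = 991.8 kN·m

Resultant of the triangular load: ½ × 7.71 × 7.5 = 28.9125 kN, acting at 5.9 m from P (one-third of the span from the peak).
ΣF_x = 0: P_x + 30 = 0 → P_x = -30.00 kN.
ΣF_y = 0: P_y − 30 − ½·7.71·7.5 − 35 = 0 → P_y = 93.91 kN.
ΣM about P: M_P − 30·4.2 − (½·7.71·7.5)·5.9 − 408.2 − 35·8.2 = 0 → M_P = 991.8 kN·m.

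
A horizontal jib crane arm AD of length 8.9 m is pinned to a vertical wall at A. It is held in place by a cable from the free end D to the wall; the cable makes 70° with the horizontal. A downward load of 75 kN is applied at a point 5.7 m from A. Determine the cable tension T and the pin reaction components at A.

ΣM about A: T·sin70°·8.9 − 75·5.7 = 0 → T = 427.5/(8.9·0.939693) = 51.1164 ≈ 51.12 kN.
ΣF_x = 0: A_x − T·cos70° = 0 → A_x = 51.1164 × 0.34202 = 17.48 kN.
ΣF_y = 0: A_y + T·sin70° − 75 = 0 → A_y = 75 − 51.1164 × 0.939693 = 26.97 kN.

T = 51.12 kN, A_x = 17.48 kN, A_y = 26.97 kN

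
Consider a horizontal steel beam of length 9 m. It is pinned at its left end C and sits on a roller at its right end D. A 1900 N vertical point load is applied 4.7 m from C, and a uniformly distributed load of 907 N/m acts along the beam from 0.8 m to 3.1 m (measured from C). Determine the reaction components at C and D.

C_x = 0, C_y = 2542 N, D_y = 1444 N

Resultant of the distributed load: 907 × 2.3 = 2086.1 N at 1.95 m from C.
ΣM about C: D_y·9 − 1900·4.7 − (907·2.3)·1.95 = 0 → D_y = 12997.895/9 = 1444.21 ≈ 1444 N.
ΣF_y = 0: C_y + 1444.21 − 1900 − 907·2.3 = 0 → C_y = 2542 N.
ΣF_x = 0: no horizontal applied forces, so C_x = 0.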